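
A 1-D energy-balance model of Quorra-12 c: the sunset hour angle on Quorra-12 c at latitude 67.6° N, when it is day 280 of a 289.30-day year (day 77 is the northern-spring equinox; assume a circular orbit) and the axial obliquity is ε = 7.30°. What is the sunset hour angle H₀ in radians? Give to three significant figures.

H₀ = 1.27 rad

Solar longitude: λ_s = 360° × (280 − 77)/289.30 = 252.610°.
sin δ = sin 7.30° × sin 252.610° = -0.12126, so δ = -6.965°.
cos H₀ = −tan φ · tan δ = −tan(+67.6°) × tan(-6.965°) = 0.2964, so H₀ = 1.2699 rad = 72.76°.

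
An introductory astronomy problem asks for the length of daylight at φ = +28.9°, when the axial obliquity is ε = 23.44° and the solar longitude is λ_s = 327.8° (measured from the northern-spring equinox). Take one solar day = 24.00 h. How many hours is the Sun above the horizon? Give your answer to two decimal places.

Solar declination: sin δ = sin ε · sin λ_s = sin 23.44° × sin 327.8° = -0.21197, so δ = -12.238°.
cos H₀ = −tan φ · tan δ = −tan(+28.9°) × tan(-12.238°) = 0.1197, so H₀ = 1.4508 rad = 83.12°.
Daylight = 2H₀/(2π) × 24.00 h = (1.4508/π) × 24.00 = 11.08 h.

11.08 h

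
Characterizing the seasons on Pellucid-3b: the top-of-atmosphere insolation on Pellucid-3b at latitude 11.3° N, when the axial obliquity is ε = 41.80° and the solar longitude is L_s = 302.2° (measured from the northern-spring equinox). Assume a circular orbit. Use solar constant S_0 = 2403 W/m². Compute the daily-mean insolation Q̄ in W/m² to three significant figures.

Solar declination: sin δ = sin ε · sin L_s = sin 41.80° × sin 302.2° = -0.56402, so δ = -34.334°.
cos h₀ = −tan(+11.3°) tan(-34.334°) = 0.1365, h₀ = 1.4339 rad.
Bracket: h₀ sin ϕ sin δ + cos ϕ cos δ sin h₀ = 1.4339×0.19595×-0.56402 + 0.98061×0.82576×0.99064 = -0.158474 + 0.802169 = 0.643695.
Q̄ = (S_0/π) × [bracket] = (2403/π) × 0.643695 = 492.4 W/m².

Q̄ ≈ 492 W/m²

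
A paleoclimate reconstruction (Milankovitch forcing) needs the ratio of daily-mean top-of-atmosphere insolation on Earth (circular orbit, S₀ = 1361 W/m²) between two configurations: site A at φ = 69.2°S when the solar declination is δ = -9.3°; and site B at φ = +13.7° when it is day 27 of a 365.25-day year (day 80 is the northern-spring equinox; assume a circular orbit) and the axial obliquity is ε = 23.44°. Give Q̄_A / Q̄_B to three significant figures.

— Configuration A (φ=-69.2°):
cos H₀ = −tan(-69.2°) tan(-9.300°) = -0.4311, H₀ = 2.0165 rad.
Bracket: H₀ sin φ sin δ + cos φ cos δ sin H₀ = 2.0165×-0.93483×-0.16160 + 0.35511×0.98686×0.90231 = 0.304630 + 0.316209 = 0.620839.
Q̄ = (S₀/π) × [bracket] = (1361/π) × 0.620839 = 268.96 W/m².
— Configuration B (φ=+13.7°):
Solar longitude: λ_s = 360° × (27 − 80)/365.25 = -52.238°, i.e. -52.238° + 360° = 307.762°.
sin δ = sin 23.44° × sin 307.762° = -0.31448, so δ = -18.329°.
cos H₀ = −tan(+13.7°) tan(-18.329°) = 0.0808, H₀ = 1.4899 rad.
Bracket: H₀ sin φ sin δ + cos φ cos δ sin H₀ = 1.4899×0.23684×-0.31448 + 0.97155×0.94927×0.99673 = -0.110970 + 0.919247 = 0.808277.
Q̄ = (S₀/π) × [bracket] = (1361/π) × 0.808277 = 350.16 W/m².
Ratio Q̄_A / Q̄_B = 268.96 / 350.16 = 0.7681.

Q̄_A / Q̄_B ≈ 0.768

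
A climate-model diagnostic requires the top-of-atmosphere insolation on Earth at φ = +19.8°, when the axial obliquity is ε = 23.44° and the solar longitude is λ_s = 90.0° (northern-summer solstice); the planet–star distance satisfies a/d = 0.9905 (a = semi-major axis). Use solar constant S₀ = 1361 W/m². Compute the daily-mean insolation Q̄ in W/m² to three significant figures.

Q̄ ≈ 461 W/m²

Solar declination: sin δ = sin ε · sin λ_s = sin 23.44° × sin 90.0° = 0.39779, so δ = +23.440°.
cos H₀ = −tan(+19.8°) tan(+23.440°) = -0.1561, H₀ = 1.7275 rad.
Bracket: H₀ sin φ sin δ + cos φ cos δ sin H₀ = 1.7275×0.33874×0.39779 + 0.94088×0.91748×0.98774 = 0.232776 + 0.852655 = 1.085431.
Inverse-square distance factor (a/d)² = 0.9905² = 0.981090.
Q̄ = (S₀/π) × 0.981090 × [bracket] = (1361/π) × 0.981090 × 1.085431 = 461.3 W/m².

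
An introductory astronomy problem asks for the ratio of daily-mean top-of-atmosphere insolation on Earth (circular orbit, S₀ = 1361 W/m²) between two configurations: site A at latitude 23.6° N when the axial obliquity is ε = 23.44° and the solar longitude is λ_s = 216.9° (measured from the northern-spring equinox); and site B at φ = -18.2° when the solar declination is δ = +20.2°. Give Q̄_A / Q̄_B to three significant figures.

Q̄_A / Q̄_B ≈ 1.02

— Configuration A (φ=+23.6°):
Solar declination: sin δ = sin ε · sin λ_s = sin 23.44° × sin 216.9° = -0.23884, so δ = -13.818°.
cos H₀ = −tan(+23.6°) tan(-13.818°) = 0.1075, H₀ = 1.4631 rad.
Bracket: H₀ sin φ sin δ + cos φ cos δ sin H₀ = 1.4631×0.40035×-0.23884 + 0.91636×0.97106×0.99421 = -0.139901 + 0.884688 = 0.744787.
Q̄ = (S₀/π) × [bracket] = (1361/π) × 0.744787 = 322.66 W/m².
— Configuration B (φ=-18.2°):
cos H₀ = −tan(-18.2°) tan(+20.200°) = 0.1210, H₀ = 1.4495 rad.
Bracket: H₀ sin φ sin δ + cos φ cos δ sin H₀ = 1.4495×-0.31233×0.34530 + 0.94997×0.93849×0.99266 = -0.156325 + 0.884993 = 0.728668.
Q̄ = (S₀/π) × [bracket] = (1361/π) × 0.728668 = 315.67 W/m².
Ratio Q̄_A / Q̄_B = 322.66 / 315.67 = 1.022.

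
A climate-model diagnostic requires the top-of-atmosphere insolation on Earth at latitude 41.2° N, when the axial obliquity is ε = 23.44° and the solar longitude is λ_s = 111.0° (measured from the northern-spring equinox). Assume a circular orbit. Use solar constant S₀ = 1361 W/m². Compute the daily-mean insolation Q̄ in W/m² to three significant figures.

Solar declination: sin δ = sin ε · sin λ_s = sin 23.44° × sin 111.0° = 0.37137, so δ = +21.800°.
cos H₀ = −tan(+41.2°) tan(+21.800°) = -0.3501, H₀ = 1.9285 rad.
Bracket: H₀ sin φ sin δ + cos φ cos δ sin H₀ = 1.9285×0.65869×0.37137 + 0.75241×0.92849×0.93669 = 0.471745 + 0.654376 = 1.126121.
Q̄ = (S₀/π) × [bracket] = (1361/π) × 1.126121 = 487.9 W/m².

Q̄ ≈ 488 W/m²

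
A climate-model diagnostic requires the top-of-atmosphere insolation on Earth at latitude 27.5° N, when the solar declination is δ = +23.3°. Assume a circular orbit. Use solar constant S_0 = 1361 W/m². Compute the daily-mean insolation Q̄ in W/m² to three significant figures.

Q̄ ≈ 486 W/m²

cos h₀ = −tan(+27.5°) tan(+23.300°) = -0.2242, h₀ = 1.7969 rad.
Bracket: h₀ sin ϕ sin δ + cos ϕ cos δ sin h₀ = 1.7969×0.46175×0.39555 + 0.88701×0.91845×0.97455 = 0.328195 + 0.793941 = 1.122136.
Q̄ = (S_0/π) × [bracket] = (1361/π) × 1.122136 = 486.1 W/m².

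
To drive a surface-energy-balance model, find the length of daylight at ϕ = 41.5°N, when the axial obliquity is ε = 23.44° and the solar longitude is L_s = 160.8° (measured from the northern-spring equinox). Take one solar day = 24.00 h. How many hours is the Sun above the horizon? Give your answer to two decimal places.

Solar declination: sin δ = sin ε · sin L_s = sin 23.44° × sin 160.8° = 0.13082, so δ = +7.517°.
cos h₀ = −tan ϕ · tan δ = −tan(+41.5°) × tan(+7.517°) = -0.1167, so h₀ = 1.6878 rad = 96.70°.
Daylight = 2h₀/(2π) × 24.00 h = (1.6878/π) × 24.00 = 12.89 h.

12.89 h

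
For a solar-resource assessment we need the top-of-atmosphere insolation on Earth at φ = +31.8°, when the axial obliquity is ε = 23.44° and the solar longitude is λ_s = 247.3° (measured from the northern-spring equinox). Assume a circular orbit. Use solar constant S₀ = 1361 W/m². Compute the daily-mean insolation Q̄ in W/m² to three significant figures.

Solar declination: sin δ = sin ε · sin λ_s = sin 23.44° × sin 247.3° = -0.36698, so δ = -21.529°.
cos H₀ = −tan(+31.8°) tan(-21.529°) = 0.2446, H₀ = 1.3237 rad.
Bracket: H₀ sin φ sin δ + cos φ cos δ sin H₀ = 1.3237×0.52696×-0.36698 + 0.84989×0.93023×0.96962 = -0.255982 + 0.766575 = 0.510593.
Q̄ = (S₀/π) × [bracket] = (1361/π) × 0.510593 = 221.2 W/m².

Q̄ ≈ 221 W/m²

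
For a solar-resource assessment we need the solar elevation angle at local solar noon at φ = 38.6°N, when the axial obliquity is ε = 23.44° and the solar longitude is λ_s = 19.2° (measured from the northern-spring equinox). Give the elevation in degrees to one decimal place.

Solar declination: sin δ = sin ε · sin λ_s = sin 23.44° × sin 19.2° = 0.13082, so δ = +7.517°.
At local noon the hour angle is zero, so the zenith angle equals |φ − δ| = |+38.6° − (+7.517°)| = 31.083°.
Elevation = 90° − 31.083° = 58.9°.

58.9°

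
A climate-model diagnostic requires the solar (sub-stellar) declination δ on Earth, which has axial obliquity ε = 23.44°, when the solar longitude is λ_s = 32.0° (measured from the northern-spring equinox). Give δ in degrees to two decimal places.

sin δ = sin ε · sin λ_s = sin 23.44° × sin 32.0° = 0.210796.
δ = arcsin(0.210796) = +12.17°.

δ = +12.17°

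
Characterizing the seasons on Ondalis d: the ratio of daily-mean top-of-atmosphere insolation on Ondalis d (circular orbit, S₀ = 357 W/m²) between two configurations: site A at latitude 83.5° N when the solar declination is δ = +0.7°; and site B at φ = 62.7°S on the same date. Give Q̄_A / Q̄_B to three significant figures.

— Configuration A (φ=+83.5°):
cos H₀ = −tan(+83.5°) tan(+0.700°) = -0.1072, H₀ = 1.6782 rad.
Bracket: H₀ sin φ sin δ + cos φ cos δ sin H₀ = 1.6782×0.99357×0.01222 + 0.11320×0.99993×0.99423 = 0.020376 + 0.112539 = 0.132915.
Q̄ = (S₀/π) × [bracket] = (357/π) × 0.132915 = 15.104 W/m².
— Configuration B (φ=-62.7°):
cos H₀ = −tan(-62.7°) tan(+0.700°) = 0.0237, H₀ = 1.5471 rad.
Bracket: H₀ sin φ sin δ + cos φ cos δ sin H₀ = 1.5471×-0.88862×0.01222 + 0.45865×0.99993×0.99972 = -0.016800 + 0.458489 = 0.441689.
Q̄ = (S₀/π) × [bracket] = (357/π) × 0.441689 = 50.192 W/m².
Ratio Q̄_A / Q̄_B = 15.104 / 50.192 = 0.3009.

Q̄_A / Q̄_B ≈ 0.301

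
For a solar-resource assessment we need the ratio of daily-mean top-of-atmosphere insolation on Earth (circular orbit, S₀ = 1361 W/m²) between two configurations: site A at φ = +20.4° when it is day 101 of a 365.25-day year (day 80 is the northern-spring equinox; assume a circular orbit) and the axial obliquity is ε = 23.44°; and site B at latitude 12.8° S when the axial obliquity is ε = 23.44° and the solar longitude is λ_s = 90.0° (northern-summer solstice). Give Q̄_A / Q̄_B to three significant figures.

— Configuration A (φ=+20.4°):
Solar longitude: λ_s = 360° × (101 − 80)/365.25 = 20.698°.
sin δ = sin 23.44° × sin 20.698° = 0.14060, so δ = +8.082°.
cos H₀ = −tan(+20.4°) tan(+8.082°) = -0.0528, H₀ = 1.6236 rad.
Bracket: H₀ sin φ sin δ + cos φ cos δ sin H₀ = 1.6236×0.34857×0.14060 + 0.93728×0.99007×0.99860 = 0.079571 + 0.926674 = 1.006245.
Q̄ = (S₀/π) × [bracket] = (1361/π) × 1.006245 = 435.93 W/m².
— Configuration B (φ=-12.8°):
Solar declination: sin δ = sin ε · sin λ_s = sin 23.44° × sin 90.0° = 0.39779, so δ = +23.440°.
cos H₀ = −tan(-12.8°) tan(+23.440°) = 0.0985, H₀ = 1.4721 rad.
Bracket: H₀ sin φ sin δ + cos φ cos δ sin H₀ = 1.4721×-0.22155×0.39779 + 0.97515×0.91748×0.99514 = -0.129737 + 0.890332 = 0.760595.
Q̄ = (S₀/π) × [bracket] = (1361/π) × 0.760595 = 329.50 W/m².
Ratio Q̄_A / Q̄_B = 435.93 / 329.50 = 1.323.

Q̄_A / Q̄_B ≈ 1.32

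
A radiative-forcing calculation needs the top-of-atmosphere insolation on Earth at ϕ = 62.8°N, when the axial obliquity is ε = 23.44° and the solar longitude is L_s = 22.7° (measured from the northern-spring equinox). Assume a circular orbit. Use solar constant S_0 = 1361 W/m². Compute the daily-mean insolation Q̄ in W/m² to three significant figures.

Solar declination: sin δ = sin ε · sin L_s = sin 23.44° × sin 22.7° = 0.15351, so δ = +8.830°.
cos h₀ = −tan(+62.8°) tan(+8.830°) = -0.3023, h₀ = 1.8779 rad.
Bracket: h₀ sin ϕ sin δ + cos ϕ cos δ sin h₀ = 1.8779×0.88942×0.15351 + 0.45710×0.98815×0.95322 = 0.256399 + 0.430554 = 0.686953.
Q̄ = (S_0/π) × [bracket] = (1361/π) × 0.686953 = 297.6 W/m².

Q̄ ≈ 298 W/m²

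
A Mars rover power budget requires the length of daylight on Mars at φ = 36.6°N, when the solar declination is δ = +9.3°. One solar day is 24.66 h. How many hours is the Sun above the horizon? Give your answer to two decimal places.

13.29 h

cos H₀ = −tan φ · tan δ = −tan(+36.6°) × tan(+9.300°) = -0.1216, so H₀ = 1.6927 rad = 96.99°.
Daylight = 2H₀/(2π) × 24.66 h = (1.6927/π) × 24.66 = 13.29 h.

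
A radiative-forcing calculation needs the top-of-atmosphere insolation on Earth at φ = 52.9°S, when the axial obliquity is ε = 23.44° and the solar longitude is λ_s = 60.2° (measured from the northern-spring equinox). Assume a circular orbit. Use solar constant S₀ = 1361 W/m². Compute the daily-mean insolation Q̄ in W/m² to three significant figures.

Q̄ ≈ 87.5 W/m²

Solar declination: sin δ = sin ε · sin λ_s = sin 23.44° × sin 60.2° = 0.34519, so δ = +20.193°.
cos H₀ = −tan(-52.9°) tan(+20.193°) = 0.4863, H₀ = 1.0629 rad.
Bracket: H₀ sin φ sin δ + cos φ cos δ sin H₀ = 1.0629×-0.79758×0.34519 + 0.60321×0.93853×0.87379 = -0.292634 + 0.494679 = 0.202045.
Q̄ = (S₀/π) × [bracket] = (1361/π) × 0.202045 = 87.53 W/m².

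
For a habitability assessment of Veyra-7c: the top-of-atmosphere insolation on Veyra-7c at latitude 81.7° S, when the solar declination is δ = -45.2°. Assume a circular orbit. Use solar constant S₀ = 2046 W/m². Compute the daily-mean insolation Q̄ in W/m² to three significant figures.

Q̄ ≈ 1.44e+03 W/m²

cos H₀ = −tan(-81.7°) tan(-45.200°) = -6.9028 ≤ −1 ⇒ polar day, H₀ = π.
Bracket: H₀ sin φ sin δ + cos φ cos δ sin H₀ = 3.1416×-0.98953×-0.70957 + 0.14436×0.70463×0.00000 = 2.205846 + 0.000000 = 2.205846.
Q̄ = (S₀/π) × [bracket] = (2046/π) × 2.205846 = 1437 W/m².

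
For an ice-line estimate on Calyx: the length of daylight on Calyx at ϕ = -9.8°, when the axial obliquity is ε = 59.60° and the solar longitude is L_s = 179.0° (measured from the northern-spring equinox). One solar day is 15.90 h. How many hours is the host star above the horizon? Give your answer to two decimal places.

7.94 h

Solar declination: sin δ = sin ε · sin L_s = sin 59.60° × sin 179.0° = 0.01505, so δ = +0.863°.
cos h₀ = −tan ϕ · tan δ = −tan(-9.8°) × tan(+0.863°) = 0.0026, so h₀ = 1.5682 rad = 89.85°.
Daylight = 2h₀/(2π) × 15.90 h = (1.5682/π) × 15.90 = 7.94 h.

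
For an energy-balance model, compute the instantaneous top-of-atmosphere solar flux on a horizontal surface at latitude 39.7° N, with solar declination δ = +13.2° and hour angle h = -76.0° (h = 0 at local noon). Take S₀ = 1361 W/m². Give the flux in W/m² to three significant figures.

cos θ_z = sin φ sin δ + cos φ cos δ cos h = 0.145863 + 0.181217 = 0.327080.
Flux = S₀ · cos θ_z = 1361 × 0.327080 = 445.2 W/m².

445 W/m²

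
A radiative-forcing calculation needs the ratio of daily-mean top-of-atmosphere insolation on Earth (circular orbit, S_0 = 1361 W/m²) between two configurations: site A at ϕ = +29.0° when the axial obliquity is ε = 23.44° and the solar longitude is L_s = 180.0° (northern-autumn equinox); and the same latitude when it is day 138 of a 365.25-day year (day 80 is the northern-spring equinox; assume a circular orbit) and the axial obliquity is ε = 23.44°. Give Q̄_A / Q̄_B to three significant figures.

Q̄_A / Q̄_B ≈ 0.799

— Configuration A (ϕ=+29.0°):
Solar declination: sin δ = sin ε · sin L_s = sin 23.44° × sin 180.0° = 0.00000, so δ = +0.000°.
cos h₀ = −tan(+29.0°) tan(+0.000°) = -0.0000, h₀ = 1.5708 rad.
Bracket: h₀ sin ϕ sin δ + cos ϕ cos δ sin h₀ = 1.5708×0.48481×0.00000 + 0.87462×1.00000×1.00000 = 0.000000 + 0.874620 = 0.874620.
Q̄ = (S_0/π) × [bracket] = (1361/π) × 0.874620 = 378.90 W/m².
— Configuration B (ϕ=+29.0°):
Solar longitude: L_s = 360° × (138 − 80)/365.25 = 57.166°.
sin δ = sin 23.44° × sin 57.166° = 0.33424, so δ = +19.526°.
cos h₀ = −tan(+29.0°) tan(+19.526°) = -0.1966, h₀ = 1.7687 rad.
Bracket: h₀ sin ϕ sin δ + cos ϕ cos δ sin h₀ = 1.7687×0.48481×0.33424 + 0.87462×0.94249×0.98049 = 0.286605 + 0.808238 = 1.094843.
Q̄ = (S_0/π) × [bracket] = (1361/π) × 1.094843 = 474.31 W/m².
Ratio Q̄_A / Q̄_B = 378.90 / 474.31 = 0.7988.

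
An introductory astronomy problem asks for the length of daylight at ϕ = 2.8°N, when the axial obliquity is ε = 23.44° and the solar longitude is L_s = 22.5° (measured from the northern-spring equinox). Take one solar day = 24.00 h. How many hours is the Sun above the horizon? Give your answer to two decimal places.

Solar declination: sin δ = sin ε · sin L_s = sin 23.44° × sin 22.5° = 0.15223, so δ = +8.756°.
cos h₀ = −tan ϕ · tan δ = −tan(+2.8°) × tan(+8.756°) = -0.0075, so h₀ = 1.5783 rad = 90.43°.
Daylight = 2h₀/(2π) × 24.00 h = (1.5783/π) × 24.00 = 12.06 h.

12.06 h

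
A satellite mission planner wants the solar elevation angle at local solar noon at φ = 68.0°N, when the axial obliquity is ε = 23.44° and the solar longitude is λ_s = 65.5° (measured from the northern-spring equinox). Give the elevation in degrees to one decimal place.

Solar declination: sin δ = sin ε · sin λ_s = sin 23.44° × sin 65.5° = 0.36197, so δ = +21.221°.
At local noon the hour angle is zero, so the zenith angle equals |φ − δ| = |+68.0° − (+21.221°)| = 46.779°.
Elevation = 90° − 46.779° = 43.2°.

43.2°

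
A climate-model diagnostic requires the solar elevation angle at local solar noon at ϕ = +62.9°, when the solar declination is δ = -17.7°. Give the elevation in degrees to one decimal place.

9.4°

At local noon the hour angle is zero, so the zenith angle equals |ϕ − δ| = |+62.9° − (-17.700°)| = 80.600°.
Elevation = 90° − 80.600° = 9.4°.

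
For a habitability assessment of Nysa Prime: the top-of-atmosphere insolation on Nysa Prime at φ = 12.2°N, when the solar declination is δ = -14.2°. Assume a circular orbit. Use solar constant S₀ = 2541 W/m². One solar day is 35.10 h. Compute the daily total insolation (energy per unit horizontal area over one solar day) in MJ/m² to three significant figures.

88.7 MJ/m²

cos H₀ = −tan(+12.2°) tan(-14.200°) = 0.0547, H₀ = 1.5161 rad.
Bracket: H₀ sin φ sin δ + cos φ cos δ sin H₀ = 1.5161×0.21132×-0.24531 + 0.97742×0.96945×0.99850 = -0.078593 + 0.946138 = 0.867545.
Q̄ = (S₀/π) × [bracket] = (2541/π) × 0.867545 = 701.69 W/m².
Daily total = Q̄ × 35.10 h × 3600 s/h = 701.69 × 35.10 × 3600 / 10⁶ = 88.67 MJ/m².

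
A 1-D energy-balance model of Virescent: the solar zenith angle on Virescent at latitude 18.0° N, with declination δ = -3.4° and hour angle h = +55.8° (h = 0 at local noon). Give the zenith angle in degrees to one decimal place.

θ_z = 59.0°

cos θ_z = sin φ sin δ + cos φ cos δ cos h = -0.018327 + 0.533632 = 0.515305.
θ_z = arccos(0.515305) = 59.0°.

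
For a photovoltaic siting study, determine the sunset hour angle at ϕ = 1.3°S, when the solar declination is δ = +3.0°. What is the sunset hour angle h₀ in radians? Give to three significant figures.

cos h₀ = −tan ϕ · tan δ = −tan(-1.3°) × tan(+3.000°) = 0.0012, so h₀ = 1.5696 rad = 89.93°.

h₀ = 1.57 rad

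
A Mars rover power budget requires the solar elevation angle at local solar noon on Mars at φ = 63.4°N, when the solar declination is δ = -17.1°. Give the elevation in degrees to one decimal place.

At local noon the hour angle is zero, so the zenith angle equals |φ − δ| = |+63.4° − (-17.100°)| = 80.500°.
Elevation = 90° − 80.500° = 9.5°.

9.5°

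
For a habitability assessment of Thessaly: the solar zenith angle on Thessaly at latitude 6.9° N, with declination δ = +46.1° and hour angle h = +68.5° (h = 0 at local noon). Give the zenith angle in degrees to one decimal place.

θ_z = 70.2°

cos θ_z = sin φ sin δ + cos φ cos δ cos h = 0.086565 + 0.252292 = 0.338857.
θ_z = arccos(0.338857) = 70.2°.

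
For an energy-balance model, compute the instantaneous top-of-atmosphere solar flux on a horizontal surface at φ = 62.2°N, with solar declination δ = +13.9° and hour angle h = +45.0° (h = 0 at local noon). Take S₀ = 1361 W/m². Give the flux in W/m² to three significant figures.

725 W/m²

cos θ_z = sin φ sin δ + cos φ cos δ cos h = 0.212501 + 0.320128 = 0.532629.
Flux = S₀ · cos θ_z = 1361 × 0.532629 = 724.9 W/m².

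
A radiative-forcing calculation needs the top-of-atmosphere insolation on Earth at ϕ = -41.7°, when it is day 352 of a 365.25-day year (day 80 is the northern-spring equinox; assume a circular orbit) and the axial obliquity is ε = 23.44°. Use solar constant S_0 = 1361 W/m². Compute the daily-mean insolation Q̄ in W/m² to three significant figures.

Solar longitude: L_s = 360° × (352 − 80)/365.25 = 268.090°.
sin δ = sin 23.44° × sin 268.090° = -0.39757, so δ = -23.426°.
cos h₀ = −tan(-41.7°) tan(-23.426°) = -0.3860, h₀ = 1.9671 rad.
Bracket: h₀ sin ϕ sin δ + cos ϕ cos δ sin h₀ = 1.9671×-0.66523×-0.39757 + 0.74664×0.91757×0.92248 = 0.520250 + 0.631986 = 1.152236.
Q̄ = (S_0/π) × [bracket] = (1361/π) × 1.152236 = 499.2 W/m².

Q̄ ≈ 499 W/m²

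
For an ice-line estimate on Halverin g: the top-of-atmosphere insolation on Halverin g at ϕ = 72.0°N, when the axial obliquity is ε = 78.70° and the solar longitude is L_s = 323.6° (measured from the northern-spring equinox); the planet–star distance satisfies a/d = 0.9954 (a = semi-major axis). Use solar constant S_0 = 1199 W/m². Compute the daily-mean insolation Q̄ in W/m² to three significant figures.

Solar declination: sin δ = sin ε · sin L_s = sin 78.70° × sin 323.6° = -0.58192, so δ = -35.585°.
cos h₀ = −tan(+72.0°) tan(-35.585°) = 2.2022 ≥ 1 ⇒ polar night, h₀ = 0 and Q̄ = 0.
Inverse-square distance factor (a/d)² = 0.9954² = 0.990821.

Q̄ ≈ 0.00 W/m²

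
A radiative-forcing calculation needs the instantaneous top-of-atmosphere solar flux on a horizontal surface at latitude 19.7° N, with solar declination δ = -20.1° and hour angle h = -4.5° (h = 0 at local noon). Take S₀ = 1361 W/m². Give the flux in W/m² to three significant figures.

1.04e+03 W/m²

cos θ_z = sin φ sin δ + cos φ cos δ cos h = -0.115846 + 0.881404 = 0.765558.
Flux = S₀ · cos θ_z = 1361 × 0.765558 = 1042 W/m².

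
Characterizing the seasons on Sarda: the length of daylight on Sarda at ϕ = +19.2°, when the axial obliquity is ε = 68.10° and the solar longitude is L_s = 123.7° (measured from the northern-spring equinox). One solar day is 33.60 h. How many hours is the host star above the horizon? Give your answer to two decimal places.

21.47 h

Solar declination: sin δ = sin ε · sin L_s = sin 68.10° × sin 123.7° = 0.77192, so δ = +50.526°.
cos h₀ = −tan ϕ · tan δ = −tan(+19.2°) × tan(+50.526°) = -0.4228, so h₀ = 2.0074 rad = 115.01°.
Daylight = 2h₀/(2π) × 33.60 h = (2.0074/π) × 33.60 = 21.47 h.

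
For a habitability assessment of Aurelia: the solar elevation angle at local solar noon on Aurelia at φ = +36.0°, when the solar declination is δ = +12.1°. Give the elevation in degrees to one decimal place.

At local noon the hour angle is zero, so the zenith angle equals |φ − δ| = |+36.0° − (+12.100°)| = 23.900°.
Elevation = 90° − 23.900° = 66.1°.

66.1°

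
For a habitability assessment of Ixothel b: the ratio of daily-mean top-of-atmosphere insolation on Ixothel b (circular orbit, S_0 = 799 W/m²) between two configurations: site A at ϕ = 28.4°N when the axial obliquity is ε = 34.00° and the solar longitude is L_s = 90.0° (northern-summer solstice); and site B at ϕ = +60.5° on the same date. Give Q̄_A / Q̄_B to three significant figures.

— Configuration A (ϕ=+28.4°):
Solar declination: sin δ = sin ε · sin L_s = sin 34.00° × sin 90.0° = 0.55919, so δ = +34.000°.
cos h₀ = −tan(+28.4°) tan(+34.000°) = -0.3647, h₀ = 1.9441 rad.
Bracket: h₀ sin ϕ sin δ + cos ϕ cos δ sin h₀ = 1.9441×0.47562×0.55919 + 0.87965×0.82904×0.93112 = 0.517057 + 0.679033 = 1.196090.
Q̄ = (S_0/π) × [bracket] = (799/π) × 1.196090 = 304.20 W/m².
— Configuration B (ϕ=+60.5°):
cos h₀ = −tan(+60.5°) tan(+34.000°) = -1.1922 ≤ −1 ⇒ polar day, h₀ = π.
Bracket: h₀ sin ϕ sin δ + cos ϕ cos δ sin h₀ = 3.1416×0.87036×0.55919 + 0.49242×0.82904×0.00000 = 1.529006 + 0.000000 = 1.529006.
Q̄ = (S_0/π) × [bracket] = (799/π) × 1.529006 = 388.87 W/m².
Ratio Q̄_A / Q̄_B = 304.20 / 388.87 = 0.7823.

Q̄_A / Q̄_B ≈ 0.782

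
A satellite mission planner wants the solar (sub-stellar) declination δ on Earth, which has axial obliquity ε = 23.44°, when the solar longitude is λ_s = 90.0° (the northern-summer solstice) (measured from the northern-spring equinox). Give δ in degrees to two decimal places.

sin δ = sin ε · sin λ_s = sin 23.44° × sin 90.0° = 0.397789.
δ = arcsin(0.397789) = +23.44°.

δ = +23.44°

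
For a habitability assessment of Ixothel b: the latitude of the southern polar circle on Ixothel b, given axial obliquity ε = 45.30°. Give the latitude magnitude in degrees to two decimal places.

The polar circle is the lowest latitude that experiences at least one full rotation of continuous darkness at the northern-summer solstice; it lies at |ϕ| = 90° − ε = 90° − 45.30° = 44.70°.

44.70°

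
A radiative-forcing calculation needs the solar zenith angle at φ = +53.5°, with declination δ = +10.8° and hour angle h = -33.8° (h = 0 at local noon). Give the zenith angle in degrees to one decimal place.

cos θ_z = sin φ sin δ + cos φ cos δ cos h = 0.150628 + 0.485533 = 0.636161.
θ_z = arccos(0.636161) = 50.5°.

θ_z = 50.5°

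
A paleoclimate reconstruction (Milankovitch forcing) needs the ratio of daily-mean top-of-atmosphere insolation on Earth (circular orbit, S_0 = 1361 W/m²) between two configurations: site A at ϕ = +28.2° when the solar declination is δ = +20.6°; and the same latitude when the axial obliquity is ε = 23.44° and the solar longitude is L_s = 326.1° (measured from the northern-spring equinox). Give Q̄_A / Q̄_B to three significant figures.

— Configuration A (ϕ=+28.2°):
cos h₀ = −tan(+28.2°) tan(+20.600°) = -0.2015, h₀ = 1.7737 rad.
Bracket: h₀ sin ϕ sin δ + cos ϕ cos δ sin h₀ = 1.7737×0.47255×0.35184 + 0.88130×0.93606×0.97948 = 0.294899 + 0.808022 = 1.102921.
Q̄ = (S_0/π) × [bracket] = (1361/π) × 1.102921 = 477.81 W/m².
— Configuration B (ϕ=+28.2°):
Solar declination: sin δ = sin ε · sin L_s = sin 23.44° × sin 326.1° = -0.22186, so δ = -12.819°.
cos h₀ = −tan(+28.2°) tan(-12.819°) = 0.1220, h₀ = 1.4485 rad.
Bracket: h₀ sin ϕ sin δ + cos ϕ cos δ sin h₀ = 1.4485×0.47255×-0.22186 + 0.88130×0.97508×0.99253 = -0.151861 + 0.852919 = 0.701058.
Q̄ = (S_0/π) × [bracket] = (1361/π) × 0.701058 = 303.71 W/m².
Ratio Q̄_A / Q̄_B = 477.81 / 303.71 = 1.573.

Q̄_A / Q̄_B ≈ 1.57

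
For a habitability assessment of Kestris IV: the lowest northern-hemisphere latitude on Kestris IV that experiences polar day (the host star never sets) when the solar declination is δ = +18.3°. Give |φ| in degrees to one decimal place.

Polar day requires cos H₀ = −tan φ tan δ ≤ −1, i.e. tan φ tan δ ≥ 1.
The boundary is |tan φ| · |tan δ| = 1, so |φ| = 90° − |δ| = 90° − 18.3° = 71.7° in the northern hemisphere.

|φ| = 71.7°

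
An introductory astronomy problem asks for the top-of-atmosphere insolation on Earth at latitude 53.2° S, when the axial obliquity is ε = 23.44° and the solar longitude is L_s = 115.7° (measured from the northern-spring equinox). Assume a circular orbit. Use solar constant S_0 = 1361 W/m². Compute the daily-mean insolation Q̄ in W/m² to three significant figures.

Q̄ ≈ 79.6 W/m²

Solar declination: sin δ = sin ε · sin L_s = sin 23.44° × sin 115.7° = 0.35844, so δ = +21.004°.
cos h₀ = −tan(-53.2°) tan(+21.004°) = 0.5132, h₀ = 1.0318 rad.
Bracket: h₀ sin ϕ sin δ + cos ϕ cos δ sin h₀ = 1.0318×-0.80073×0.35844 + 0.59902×0.93355×0.85825 = -0.296141 + 0.479946 = 0.183805.
Q̄ = (S_0/π) × [bracket] = (1361/π) × 0.183805 = 79.63 W/m².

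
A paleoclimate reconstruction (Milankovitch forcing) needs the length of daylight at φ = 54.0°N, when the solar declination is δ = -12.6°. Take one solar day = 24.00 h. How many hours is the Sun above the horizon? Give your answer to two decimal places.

9.61 h

cos H₀ = −tan φ · tan δ = −tan(+54.0°) × tan(-12.600°) = 0.3077, so H₀ = 1.2581 rad = 72.08°.
Daylight = 2H₀/(2π) × 24.00 h = (1.2581/π) × 24.00 = 9.61 h.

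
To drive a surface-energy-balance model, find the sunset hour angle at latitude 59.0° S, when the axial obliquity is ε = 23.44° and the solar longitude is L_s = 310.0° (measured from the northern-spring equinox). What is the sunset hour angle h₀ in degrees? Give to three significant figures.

h₀ = 122°

Solar declination: sin δ = sin ε · sin L_s = sin 23.44° × sin 310.0° = -0.30472, so δ = -17.742°.
cos h₀ = −tan ϕ · tan δ = −tan(-59.0°) × tan(-17.742°) = -0.5325, so h₀ = 2.1323 rad = 122.17°.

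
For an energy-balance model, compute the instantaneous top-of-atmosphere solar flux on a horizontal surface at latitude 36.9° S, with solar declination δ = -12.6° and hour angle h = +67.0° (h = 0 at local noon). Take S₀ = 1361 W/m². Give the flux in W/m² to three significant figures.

cos θ_z = sin φ sin δ + cos φ cos δ cos h = 0.130978 + 0.304937 = 0.435915.
Flux = S₀ · cos θ_z = 1361 × 0.435915 = 593.3 W/m².

593 W/m²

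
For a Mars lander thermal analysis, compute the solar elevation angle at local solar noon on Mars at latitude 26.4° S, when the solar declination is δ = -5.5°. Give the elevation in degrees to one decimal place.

At local noon the hour angle is zero, so the zenith angle equals |φ − δ| = |-26.4° − (-5.500°)| = 20.900°.
Elevation = 90° − 20.900° = 69.1°.

69.1°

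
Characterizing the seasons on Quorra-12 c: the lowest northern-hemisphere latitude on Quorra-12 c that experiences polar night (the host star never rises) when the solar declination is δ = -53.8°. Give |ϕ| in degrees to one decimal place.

|ϕ| = 36.2°

Polar night requires cos h₀ = −tan ϕ tan δ ≥ 1, i.e. tan ϕ tan δ ≤ −1.
The boundary is |tan ϕ| · |tan δ| = 1, so |ϕ| = 90° − |δ| = 90° − 53.8° = 36.2° in the northern hemisphere.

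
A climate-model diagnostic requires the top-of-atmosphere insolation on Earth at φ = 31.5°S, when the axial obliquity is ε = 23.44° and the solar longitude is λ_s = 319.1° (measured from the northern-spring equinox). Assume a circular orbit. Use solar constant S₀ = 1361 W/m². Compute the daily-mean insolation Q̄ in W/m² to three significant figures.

Q̄ ≈ 454 W/m²

Solar declination: sin δ = sin ε · sin λ_s = sin 23.44° × sin 319.1° = -0.26045, so δ = -15.097°.
cos H₀ = −tan(-31.5°) tan(-15.097°) = -0.1653, H₀ = 1.7369 rad.
Bracket: H₀ sin φ sin δ + cos φ cos δ sin H₀ = 1.7369×-0.52250×-0.26045 + 0.85264×0.96549×0.98624 = 0.236366 + 0.811888 = 1.048254.
Q̄ = (S₀/π) × [bracket] = (1361/π) × 1.048254 = 454.1 W/m².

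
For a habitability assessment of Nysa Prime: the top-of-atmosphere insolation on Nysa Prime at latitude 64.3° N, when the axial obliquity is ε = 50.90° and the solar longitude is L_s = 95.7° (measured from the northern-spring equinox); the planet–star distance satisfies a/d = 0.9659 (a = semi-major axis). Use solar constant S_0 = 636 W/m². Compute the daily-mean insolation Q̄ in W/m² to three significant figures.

Q̄ ≈ 413 W/m²

Solar declination: sin δ = sin ε · sin L_s = sin 50.90° × sin 95.7° = 0.77221, so δ = +50.553°.
cos h₀ = −tan(+64.3°) tan(+50.553°) = -2.5254 ≤ −1 ⇒ polar day, h₀ = π.
Bracket: h₀ sin ϕ sin δ + cos ϕ cos δ sin h₀ = 3.1416×0.90108×0.77221 + 0.43366×0.63537×0.00000 = 2.185997 + 0.000000 = 2.185997.
Inverse-square distance factor (a/d)² = 0.9659² = 0.932963.
Q̄ = (S_0/π) × 0.932963 × [bracket] = (636/π) × 0.932963 × 2.185997 = 412.9 W/m².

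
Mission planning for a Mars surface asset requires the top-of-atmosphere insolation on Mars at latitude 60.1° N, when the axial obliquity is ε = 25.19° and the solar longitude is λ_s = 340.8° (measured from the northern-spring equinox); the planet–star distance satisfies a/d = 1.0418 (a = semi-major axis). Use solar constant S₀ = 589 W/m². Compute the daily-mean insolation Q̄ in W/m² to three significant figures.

Q̄ ≈ 64.7 W/m²

Solar declination: sin δ = sin ε · sin λ_s = sin 25.19° × sin 340.8° = -0.13997, so δ = -8.046°.
cos H₀ = −tan(+60.1°) tan(-8.046°) = 0.2458, H₀ = 1.3224 rad.
Bracket: H₀ sin φ sin δ + cos φ cos δ sin H₀ = 1.3224×0.86690×-0.13997 + 0.49849×0.99016×0.96931 = -0.160460 + 0.478437 = 0.317977.
Inverse-square distance factor (a/d)² = 1.0418² = 1.085347.
Q̄ = (S₀/π) × 1.085347 × [bracket] = (589/π) × 1.085347 × 0.317977 = 64.70 W/m².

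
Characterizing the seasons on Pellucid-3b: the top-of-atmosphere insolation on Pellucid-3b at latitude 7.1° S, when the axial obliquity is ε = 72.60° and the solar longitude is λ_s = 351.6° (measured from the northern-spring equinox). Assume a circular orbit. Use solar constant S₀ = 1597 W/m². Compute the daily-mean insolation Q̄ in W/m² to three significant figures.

Q̄ ≈ 513 W/m²

Solar declination: sin δ = sin ε · sin λ_s = sin 72.60° × sin 351.6° = -0.13940, so δ = -8.013°.
cos H₀ = −tan(-7.1°) tan(-8.013°) = -0.0175, H₀ = 1.5883 rad.
Bracket: H₀ sin φ sin δ + cos φ cos δ sin H₀ = 1.5883×-0.12360×-0.13940 + 0.99233×0.99024×0.99985 = 0.027366 + 0.982497 = 1.009863.
Q̄ = (S₀/π) × [bracket] = (1597/π) × 1.009863 = 513.4 W/m².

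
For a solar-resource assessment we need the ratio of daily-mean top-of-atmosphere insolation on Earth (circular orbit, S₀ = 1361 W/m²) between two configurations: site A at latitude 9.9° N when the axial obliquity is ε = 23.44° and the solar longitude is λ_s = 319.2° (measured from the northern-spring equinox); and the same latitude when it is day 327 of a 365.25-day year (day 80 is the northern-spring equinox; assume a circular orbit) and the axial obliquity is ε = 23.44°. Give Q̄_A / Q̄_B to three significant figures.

Q̄_A / Q̄_B ≈ 1.07

— Configuration A (φ=+9.9°):
Solar declination: sin δ = sin ε · sin λ_s = sin 23.44° × sin 319.2° = -0.25992, so δ = -15.066°.
cos H₀ = −tan(+9.9°) tan(-15.066°) = 0.0470, H₀ = 1.5238 rad.
Bracket: H₀ sin φ sin δ + cos φ cos δ sin H₀ = 1.5238×0.17193×-0.25992 + 0.98511×0.96563×0.99890 = -0.068096 + 0.950205 = 0.882109.
Q̄ = (S₀/π) × [bracket] = (1361/π) × 0.882109 = 382.15 W/m².
— Configuration B (φ=+9.9°):
Solar longitude: λ_s = 360° × (327 − 80)/365.25 = 243.450°.
sin δ = sin 23.44° × sin 243.450° = -0.35584, so δ = -20.845°.
cos H₀ = −tan(+9.9°) tan(-20.845°) = 0.0665, H₀ = 1.5043 rad.
Bracket: H₀ sin φ sin δ + cos φ cos δ sin H₀ = 1.5043×0.17193×-0.35584 + 0.98511×0.93455×0.99779 = -0.092032 + 0.918600 = 0.826568.
Q̄ = (S₀/π) × [bracket] = (1361/π) × 0.826568 = 358.09 W/m².
Ratio Q̄_A / Q̄_B = 382.15 / 358.09 = 1.067.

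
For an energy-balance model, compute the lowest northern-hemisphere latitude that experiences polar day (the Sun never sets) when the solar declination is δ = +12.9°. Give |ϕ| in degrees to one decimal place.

Polar day requires cos h₀ = −tan ϕ tan δ ≤ −1, i.e. tan ϕ tan δ ≥ 1.
The boundary is |tan ϕ| · |tan δ| = 1, so |ϕ| = 90° − |δ| = 90° − 12.9° = 77.1° in the northern hemisphere.

|ϕ| = 77.1°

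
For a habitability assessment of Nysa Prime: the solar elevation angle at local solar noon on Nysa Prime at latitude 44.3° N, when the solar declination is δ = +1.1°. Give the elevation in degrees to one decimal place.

At local noon the hour angle is zero, so the zenith angle equals |φ − δ| = |+44.3° − (+1.100°)| = 43.200°.
Elevation = 90° − 43.200° = 46.8°.

46.8°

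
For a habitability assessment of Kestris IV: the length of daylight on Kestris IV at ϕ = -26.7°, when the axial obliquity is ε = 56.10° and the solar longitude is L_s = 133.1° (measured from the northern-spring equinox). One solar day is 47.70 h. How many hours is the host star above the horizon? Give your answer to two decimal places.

17.88 h

Solar declination: sin δ = sin ε · sin L_s = sin 56.10° × sin 133.1° = 0.60604, so δ = +37.304°.
cos h₀ = −tan ϕ · tan δ = −tan(-26.7°) × tan(+37.304°) = 0.3832, so h₀ = 1.1775 rad = 67.47°.
Daylight = 2h₀/(2π) × 47.70 h = (1.1775/π) × 47.70 = 17.88 h.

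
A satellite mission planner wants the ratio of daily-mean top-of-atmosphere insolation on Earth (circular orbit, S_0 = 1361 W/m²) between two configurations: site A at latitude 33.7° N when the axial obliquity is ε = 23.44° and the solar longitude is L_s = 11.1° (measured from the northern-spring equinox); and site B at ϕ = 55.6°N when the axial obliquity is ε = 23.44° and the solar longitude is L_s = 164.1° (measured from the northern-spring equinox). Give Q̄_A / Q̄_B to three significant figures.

Q̄_A / Q̄_B ≈ 1.26

— Configuration A (ϕ=+33.7°):
Solar declination: sin δ = sin ε · sin L_s = sin 23.44° × sin 11.1° = 0.07658, so δ = +4.392°.
cos h₀ = −tan(+33.7°) tan(+4.392°) = -0.0512, h₀ = 1.6220 rad.
Bracket: h₀ sin ϕ sin δ + cos ϕ cos δ sin h₀ = 1.6220×0.55484×0.07658 + 0.83195×0.99706×0.99869 = 0.068918 + 0.828417 = 0.897335.
Q̄ = (S_0/π) × [bracket] = (1361/π) × 0.897335 = 388.74 W/m².
— Configuration B (ϕ=+55.6°):
Solar declination: sin δ = sin ε · sin L_s = sin 23.44° × sin 164.1° = 0.10898, so δ = +6.256°.
cos h₀ = −tan(+55.6°) tan(+6.256°) = -0.1601, h₀ = 1.7316 rad.
Bracket: h₀ sin ϕ sin δ + cos ϕ cos δ sin h₀ = 1.7316×0.82511×0.10898 + 0.56497×0.99404×0.98710 = 0.155706 + 0.554358 = 0.710064.
Q̄ = (S_0/π) × [bracket] = (1361/π) × 0.710064 = 307.61 W/m².
Ratio Q̄_A / Q̄_B = 388.74 / 307.61 = 1.264.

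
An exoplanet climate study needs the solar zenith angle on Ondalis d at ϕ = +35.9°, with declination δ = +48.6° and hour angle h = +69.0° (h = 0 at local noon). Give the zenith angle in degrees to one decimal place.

cos θ_z = sin ϕ sin δ + cos ϕ cos δ cos h = 0.439844 + 0.191974 = 0.631818.
θ_z = arccos(0.631818) = 50.8°.

θ_z = 50.8°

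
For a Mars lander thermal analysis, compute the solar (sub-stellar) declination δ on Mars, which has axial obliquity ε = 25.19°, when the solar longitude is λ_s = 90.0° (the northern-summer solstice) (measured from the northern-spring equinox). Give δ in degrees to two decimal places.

δ = +25.19°

sin δ = sin ε · sin λ_s = sin 25.19° × sin 90.0° = 0.425621.
δ = arcsin(0.425621) = +25.19°.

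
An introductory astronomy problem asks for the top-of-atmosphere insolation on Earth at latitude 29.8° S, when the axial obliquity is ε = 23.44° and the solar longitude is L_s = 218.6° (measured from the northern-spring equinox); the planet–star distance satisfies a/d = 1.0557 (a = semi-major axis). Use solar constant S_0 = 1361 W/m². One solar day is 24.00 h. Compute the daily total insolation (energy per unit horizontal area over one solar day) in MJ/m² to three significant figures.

43.5 MJ/m²

Solar declination: sin δ = sin ε · sin L_s = sin 23.44° × sin 218.6° = -0.24817, so δ = -14.369°.
cos h₀ = −tan(-29.8°) tan(-14.369°) = -0.1467, h₀ = 1.7180 rad.
Bracket: h₀ sin ϕ sin δ + cos ϕ cos δ sin h₀ = 1.7180×-0.49697×-0.24817 + 0.86777×0.96872×0.98918 = 0.211886 + 0.831531 = 1.043417.
Inverse-square distance factor (a/d)² = 1.0557² = 1.114502.
Q̄ = (S_0/π) × 1.114502 × [bracket] = (1361/π) × 1.114502 × 1.043417 = 503.79 W/m².
Daily total = Q̄ × 24.00 h × 3600 s/h = 503.79 × 24.00 × 3600 / 10⁶ = 43.53 MJ/m².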